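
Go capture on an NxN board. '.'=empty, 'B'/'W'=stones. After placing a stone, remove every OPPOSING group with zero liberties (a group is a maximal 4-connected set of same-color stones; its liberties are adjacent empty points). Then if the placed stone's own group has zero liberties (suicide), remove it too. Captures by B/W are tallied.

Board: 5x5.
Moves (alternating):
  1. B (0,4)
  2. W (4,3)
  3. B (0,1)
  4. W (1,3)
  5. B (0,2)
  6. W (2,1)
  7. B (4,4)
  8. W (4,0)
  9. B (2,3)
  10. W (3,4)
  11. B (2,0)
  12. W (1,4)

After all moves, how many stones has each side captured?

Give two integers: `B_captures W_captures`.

Answer: 0 1

Derivation:
Move 1: B@(0,4) -> caps B=0 W=0
Move 2: W@(4,3) -> caps B=0 W=0
Move 3: B@(0,1) -> caps B=0 W=0
Move 4: W@(1,3) -> caps B=0 W=0
Move 5: B@(0,2) -> caps B=0 W=0
Move 6: W@(2,1) -> caps B=0 W=0
Move 7: B@(4,4) -> caps B=0 W=0
Move 8: W@(4,0) -> caps B=0 W=0
Move 9: B@(2,3) -> caps B=0 W=0
Move 10: W@(3,4) -> caps B=0 W=1
Move 11: B@(2,0) -> caps B=0 W=1
Move 12: W@(1,4) -> caps B=0 W=1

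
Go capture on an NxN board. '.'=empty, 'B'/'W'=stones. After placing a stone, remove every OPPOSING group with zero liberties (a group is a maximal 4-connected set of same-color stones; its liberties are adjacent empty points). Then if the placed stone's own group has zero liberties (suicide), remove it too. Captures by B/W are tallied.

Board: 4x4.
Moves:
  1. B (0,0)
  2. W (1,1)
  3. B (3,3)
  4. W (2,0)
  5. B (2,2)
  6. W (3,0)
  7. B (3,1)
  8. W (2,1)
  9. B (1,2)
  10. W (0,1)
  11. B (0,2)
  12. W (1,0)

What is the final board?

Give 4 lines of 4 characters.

Answer: .WB.
WWB.
WWB.
WB.B

Derivation:
Move 1: B@(0,0) -> caps B=0 W=0
Move 2: W@(1,1) -> caps B=0 W=0
Move 3: B@(3,3) -> caps B=0 W=0
Move 4: W@(2,0) -> caps B=0 W=0
Move 5: B@(2,2) -> caps B=0 W=0
Move 6: W@(3,0) -> caps B=0 W=0
Move 7: B@(3,1) -> caps B=0 W=0
Move 8: W@(2,1) -> caps B=0 W=0
Move 9: B@(1,2) -> caps B=0 W=0
Move 10: W@(0,1) -> caps B=0 W=0
Move 11: B@(0,2) -> caps B=0 W=0
Move 12: W@(1,0) -> caps B=0 W=1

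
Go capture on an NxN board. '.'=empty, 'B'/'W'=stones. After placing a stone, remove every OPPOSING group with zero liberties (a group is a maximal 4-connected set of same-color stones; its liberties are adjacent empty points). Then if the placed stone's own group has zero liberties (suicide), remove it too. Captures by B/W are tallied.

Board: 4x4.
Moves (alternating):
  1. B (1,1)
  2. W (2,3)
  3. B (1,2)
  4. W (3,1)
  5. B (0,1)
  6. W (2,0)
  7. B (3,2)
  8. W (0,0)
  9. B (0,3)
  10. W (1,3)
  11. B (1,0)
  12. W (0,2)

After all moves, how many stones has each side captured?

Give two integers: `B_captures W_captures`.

Move 1: B@(1,1) -> caps B=0 W=0
Move 2: W@(2,3) -> caps B=0 W=0
Move 3: B@(1,2) -> caps B=0 W=0
Move 4: W@(3,1) -> caps B=0 W=0
Move 5: B@(0,1) -> caps B=0 W=0
Move 6: W@(2,0) -> caps B=0 W=0
Move 7: B@(3,2) -> caps B=0 W=0
Move 8: W@(0,0) -> caps B=0 W=0
Move 9: B@(0,3) -> caps B=0 W=0
Move 10: W@(1,3) -> caps B=0 W=0
Move 11: B@(1,0) -> caps B=1 W=0
Move 12: W@(0,2) -> caps B=1 W=1

Answer: 1 1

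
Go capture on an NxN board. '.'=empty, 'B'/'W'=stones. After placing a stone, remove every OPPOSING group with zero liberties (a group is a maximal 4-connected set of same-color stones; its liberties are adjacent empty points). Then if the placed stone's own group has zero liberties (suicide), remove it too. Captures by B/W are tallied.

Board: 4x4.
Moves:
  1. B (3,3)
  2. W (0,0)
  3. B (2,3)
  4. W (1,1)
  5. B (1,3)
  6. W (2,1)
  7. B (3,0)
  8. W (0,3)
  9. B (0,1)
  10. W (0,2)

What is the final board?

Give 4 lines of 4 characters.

Move 1: B@(3,3) -> caps B=0 W=0
Move 2: W@(0,0) -> caps B=0 W=0
Move 3: B@(2,3) -> caps B=0 W=0
Move 4: W@(1,1) -> caps B=0 W=0
Move 5: B@(1,3) -> caps B=0 W=0
Move 6: W@(2,1) -> caps B=0 W=0
Move 7: B@(3,0) -> caps B=0 W=0
Move 8: W@(0,3) -> caps B=0 W=0
Move 9: B@(0,1) -> caps B=0 W=0
Move 10: W@(0,2) -> caps B=0 W=1

Answer: W.WW
.W.B
.W.B
B..B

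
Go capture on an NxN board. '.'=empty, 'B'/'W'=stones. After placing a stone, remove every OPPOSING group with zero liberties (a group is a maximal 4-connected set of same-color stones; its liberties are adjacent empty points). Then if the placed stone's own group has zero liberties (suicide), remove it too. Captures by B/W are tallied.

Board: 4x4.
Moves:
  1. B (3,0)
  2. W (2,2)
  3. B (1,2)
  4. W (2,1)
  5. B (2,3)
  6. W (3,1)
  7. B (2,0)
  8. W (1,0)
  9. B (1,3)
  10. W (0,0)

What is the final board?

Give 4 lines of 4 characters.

Move 1: B@(3,0) -> caps B=0 W=0
Move 2: W@(2,2) -> caps B=0 W=0
Move 3: B@(1,2) -> caps B=0 W=0
Move 4: W@(2,1) -> caps B=0 W=0
Move 5: B@(2,3) -> caps B=0 W=0
Move 6: W@(3,1) -> caps B=0 W=0
Move 7: B@(2,0) -> caps B=0 W=0
Move 8: W@(1,0) -> caps B=0 W=2
Move 9: B@(1,3) -> caps B=0 W=2
Move 10: W@(0,0) -> caps B=0 W=2

Answer: W...
W.BB
.WWB
.W..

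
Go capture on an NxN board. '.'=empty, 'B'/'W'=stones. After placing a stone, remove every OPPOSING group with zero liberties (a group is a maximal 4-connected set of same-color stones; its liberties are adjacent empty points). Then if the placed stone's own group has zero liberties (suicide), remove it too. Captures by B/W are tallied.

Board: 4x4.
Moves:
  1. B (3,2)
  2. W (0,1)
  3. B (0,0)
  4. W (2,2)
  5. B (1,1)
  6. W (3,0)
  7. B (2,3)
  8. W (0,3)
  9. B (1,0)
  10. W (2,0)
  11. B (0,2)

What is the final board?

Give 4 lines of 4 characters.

Move 1: B@(3,2) -> caps B=0 W=0
Move 2: W@(0,1) -> caps B=0 W=0
Move 3: B@(0,0) -> caps B=0 W=0
Move 4: W@(2,2) -> caps B=0 W=0
Move 5: B@(1,1) -> caps B=0 W=0
Move 6: W@(3,0) -> caps B=0 W=0
Move 7: B@(2,3) -> caps B=0 W=0
Move 8: W@(0,3) -> caps B=0 W=0
Move 9: B@(1,0) -> caps B=0 W=0
Move 10: W@(2,0) -> caps B=0 W=0
Move 11: B@(0,2) -> caps B=1 W=0

Answer: B.BW
BB..
W.WB
W.B.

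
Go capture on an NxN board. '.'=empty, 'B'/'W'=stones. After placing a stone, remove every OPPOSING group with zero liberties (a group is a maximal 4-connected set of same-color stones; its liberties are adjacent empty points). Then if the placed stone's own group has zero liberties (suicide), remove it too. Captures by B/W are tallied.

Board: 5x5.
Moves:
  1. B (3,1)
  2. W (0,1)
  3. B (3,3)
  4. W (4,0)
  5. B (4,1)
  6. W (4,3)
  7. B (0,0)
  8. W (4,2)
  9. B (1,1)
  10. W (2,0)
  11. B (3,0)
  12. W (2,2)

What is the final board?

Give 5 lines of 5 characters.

Answer: BW...
.B...
W.W..
BB.B.
.BWW.

Derivation:
Move 1: B@(3,1) -> caps B=0 W=0
Move 2: W@(0,1) -> caps B=0 W=0
Move 3: B@(3,3) -> caps B=0 W=0
Move 4: W@(4,0) -> caps B=0 W=0
Move 5: B@(4,1) -> caps B=0 W=0
Move 6: W@(4,3) -> caps B=0 W=0
Move 7: B@(0,0) -> caps B=0 W=0
Move 8: W@(4,2) -> caps B=0 W=0
Move 9: B@(1,1) -> caps B=0 W=0
Move 10: W@(2,0) -> caps B=0 W=0
Move 11: B@(3,0) -> caps B=1 W=0
Move 12: W@(2,2) -> caps B=1 W=0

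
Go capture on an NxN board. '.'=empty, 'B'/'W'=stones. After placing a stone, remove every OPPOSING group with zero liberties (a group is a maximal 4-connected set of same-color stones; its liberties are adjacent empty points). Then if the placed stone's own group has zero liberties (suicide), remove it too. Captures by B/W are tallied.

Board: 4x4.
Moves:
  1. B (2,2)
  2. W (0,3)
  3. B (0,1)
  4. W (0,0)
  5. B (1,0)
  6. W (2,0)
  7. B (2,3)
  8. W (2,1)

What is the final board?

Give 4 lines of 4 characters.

Answer: .B.W
B...
WWBB
....

Derivation:
Move 1: B@(2,2) -> caps B=0 W=0
Move 2: W@(0,3) -> caps B=0 W=0
Move 3: B@(0,1) -> caps B=0 W=0
Move 4: W@(0,0) -> caps B=0 W=0
Move 5: B@(1,0) -> caps B=1 W=0
Move 6: W@(2,0) -> caps B=1 W=0
Move 7: B@(2,3) -> caps B=1 W=0
Move 8: W@(2,1) -> caps B=1 W=0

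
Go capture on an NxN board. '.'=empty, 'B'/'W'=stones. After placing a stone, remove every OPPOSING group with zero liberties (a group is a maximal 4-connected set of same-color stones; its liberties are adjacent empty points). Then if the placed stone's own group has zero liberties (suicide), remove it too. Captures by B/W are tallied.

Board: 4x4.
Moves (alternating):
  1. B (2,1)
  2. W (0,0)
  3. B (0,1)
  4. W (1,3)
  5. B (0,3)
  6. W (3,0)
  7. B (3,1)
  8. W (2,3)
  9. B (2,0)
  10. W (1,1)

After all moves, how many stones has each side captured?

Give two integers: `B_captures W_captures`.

Answer: 1 0

Derivation:
Move 1: B@(2,1) -> caps B=0 W=0
Move 2: W@(0,0) -> caps B=0 W=0
Move 3: B@(0,1) -> caps B=0 W=0
Move 4: W@(1,3) -> caps B=0 W=0
Move 5: B@(0,3) -> caps B=0 W=0
Move 6: W@(3,0) -> caps B=0 W=0
Move 7: B@(3,1) -> caps B=0 W=0
Move 8: W@(2,3) -> caps B=0 W=0
Move 9: B@(2,0) -> caps B=1 W=0
Move 10: W@(1,1) -> caps B=1 W=0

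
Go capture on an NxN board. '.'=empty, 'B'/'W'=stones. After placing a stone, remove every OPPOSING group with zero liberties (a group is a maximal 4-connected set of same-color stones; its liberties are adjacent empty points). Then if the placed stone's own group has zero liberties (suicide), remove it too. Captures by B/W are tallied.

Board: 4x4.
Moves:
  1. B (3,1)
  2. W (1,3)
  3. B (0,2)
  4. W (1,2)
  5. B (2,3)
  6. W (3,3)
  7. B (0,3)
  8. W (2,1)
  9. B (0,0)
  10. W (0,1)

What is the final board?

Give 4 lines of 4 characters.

Answer: BW..
..WW
.W.B
.B.W

Derivation:
Move 1: B@(3,1) -> caps B=0 W=0
Move 2: W@(1,3) -> caps B=0 W=0
Move 3: B@(0,2) -> caps B=0 W=0
Move 4: W@(1,2) -> caps B=0 W=0
Move 5: B@(2,3) -> caps B=0 W=0
Move 6: W@(3,3) -> caps B=0 W=0
Move 7: B@(0,3) -> caps B=0 W=0
Move 8: W@(2,1) -> caps B=0 W=0
Move 9: B@(0,0) -> caps B=0 W=0
Move 10: W@(0,1) -> caps B=0 W=2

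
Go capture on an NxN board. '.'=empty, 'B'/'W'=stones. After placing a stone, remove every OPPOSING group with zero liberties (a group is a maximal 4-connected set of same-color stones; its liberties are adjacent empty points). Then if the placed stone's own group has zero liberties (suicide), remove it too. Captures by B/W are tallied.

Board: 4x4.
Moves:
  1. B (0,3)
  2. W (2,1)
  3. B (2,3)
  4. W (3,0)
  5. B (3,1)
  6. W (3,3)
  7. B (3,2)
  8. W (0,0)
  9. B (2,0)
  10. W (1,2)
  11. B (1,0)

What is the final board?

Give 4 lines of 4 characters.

Answer: W..B
B.W.
BW.B
.BB.

Derivation:
Move 1: B@(0,3) -> caps B=0 W=0
Move 2: W@(2,1) -> caps B=0 W=0
Move 3: B@(2,3) -> caps B=0 W=0
Move 4: W@(3,0) -> caps B=0 W=0
Move 5: B@(3,1) -> caps B=0 W=0
Move 6: W@(3,3) -> caps B=0 W=0
Move 7: B@(3,2) -> caps B=1 W=0
Move 8: W@(0,0) -> caps B=1 W=0
Move 9: B@(2,0) -> caps B=2 W=0
Move 10: W@(1,2) -> caps B=2 W=0
Move 11: B@(1,0) -> caps B=2 W=0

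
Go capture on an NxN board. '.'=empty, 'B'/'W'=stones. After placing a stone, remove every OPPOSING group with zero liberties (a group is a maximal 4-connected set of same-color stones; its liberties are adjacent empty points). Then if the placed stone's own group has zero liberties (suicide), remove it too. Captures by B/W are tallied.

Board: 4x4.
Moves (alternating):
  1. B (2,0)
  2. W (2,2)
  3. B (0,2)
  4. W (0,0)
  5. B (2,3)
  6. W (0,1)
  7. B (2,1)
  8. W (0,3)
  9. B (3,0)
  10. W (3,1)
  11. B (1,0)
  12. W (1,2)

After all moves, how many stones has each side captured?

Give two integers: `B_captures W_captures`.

Move 1: B@(2,0) -> caps B=0 W=0
Move 2: W@(2,2) -> caps B=0 W=0
Move 3: B@(0,2) -> caps B=0 W=0
Move 4: W@(0,0) -> caps B=0 W=0
Move 5: B@(2,3) -> caps B=0 W=0
Move 6: W@(0,1) -> caps B=0 W=0
Move 7: B@(2,1) -> caps B=0 W=0
Move 8: W@(0,3) -> caps B=0 W=0
Move 9: B@(3,0) -> caps B=0 W=0
Move 10: W@(3,1) -> caps B=0 W=0
Move 11: B@(1,0) -> caps B=0 W=0
Move 12: W@(1,2) -> caps B=0 W=1

Answer: 0 1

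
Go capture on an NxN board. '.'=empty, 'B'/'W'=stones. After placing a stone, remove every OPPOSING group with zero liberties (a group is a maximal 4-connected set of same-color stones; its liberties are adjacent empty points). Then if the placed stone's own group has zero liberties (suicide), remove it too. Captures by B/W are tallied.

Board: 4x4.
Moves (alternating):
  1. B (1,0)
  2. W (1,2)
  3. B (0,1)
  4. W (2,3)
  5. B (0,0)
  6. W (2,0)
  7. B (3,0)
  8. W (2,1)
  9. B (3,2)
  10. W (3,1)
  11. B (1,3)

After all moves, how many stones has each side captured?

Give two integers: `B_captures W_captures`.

Answer: 0 1

Derivation:
Move 1: B@(1,0) -> caps B=0 W=0
Move 2: W@(1,2) -> caps B=0 W=0
Move 3: B@(0,1) -> caps B=0 W=0
Move 4: W@(2,3) -> caps B=0 W=0
Move 5: B@(0,0) -> caps B=0 W=0
Move 6: W@(2,0) -> caps B=0 W=0
Move 7: B@(3,0) -> caps B=0 W=0
Move 8: W@(2,1) -> caps B=0 W=0
Move 9: B@(3,2) -> caps B=0 W=0
Move 10: W@(3,1) -> caps B=0 W=1
Move 11: B@(1,3) -> caps B=0 W=1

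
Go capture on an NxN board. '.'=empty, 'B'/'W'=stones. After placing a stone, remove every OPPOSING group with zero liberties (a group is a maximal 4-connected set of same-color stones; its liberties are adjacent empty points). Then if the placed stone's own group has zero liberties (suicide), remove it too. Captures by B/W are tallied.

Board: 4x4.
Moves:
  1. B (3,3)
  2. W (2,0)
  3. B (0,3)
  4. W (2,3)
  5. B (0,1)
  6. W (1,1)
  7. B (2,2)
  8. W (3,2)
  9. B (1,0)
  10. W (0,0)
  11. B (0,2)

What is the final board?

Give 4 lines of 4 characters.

Move 1: B@(3,3) -> caps B=0 W=0
Move 2: W@(2,0) -> caps B=0 W=0
Move 3: B@(0,3) -> caps B=0 W=0
Move 4: W@(2,3) -> caps B=0 W=0
Move 5: B@(0,1) -> caps B=0 W=0
Move 6: W@(1,1) -> caps B=0 W=0
Move 7: B@(2,2) -> caps B=0 W=0
Move 8: W@(3,2) -> caps B=0 W=1
Move 9: B@(1,0) -> caps B=0 W=1
Move 10: W@(0,0) -> caps B=0 W=2
Move 11: B@(0,2) -> caps B=0 W=2

Answer: WBBB
.W..
W.BW
..W.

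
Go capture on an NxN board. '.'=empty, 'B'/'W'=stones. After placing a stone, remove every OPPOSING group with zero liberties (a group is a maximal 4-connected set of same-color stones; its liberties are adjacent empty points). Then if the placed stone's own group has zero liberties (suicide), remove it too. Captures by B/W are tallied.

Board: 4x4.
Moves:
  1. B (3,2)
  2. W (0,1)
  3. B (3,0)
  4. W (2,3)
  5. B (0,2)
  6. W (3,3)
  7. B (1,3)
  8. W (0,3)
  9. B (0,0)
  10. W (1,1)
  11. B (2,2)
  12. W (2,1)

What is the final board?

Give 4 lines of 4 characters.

Move 1: B@(3,2) -> caps B=0 W=0
Move 2: W@(0,1) -> caps B=0 W=0
Move 3: B@(3,0) -> caps B=0 W=0
Move 4: W@(2,3) -> caps B=0 W=0
Move 5: B@(0,2) -> caps B=0 W=0
Move 6: W@(3,3) -> caps B=0 W=0
Move 7: B@(1,3) -> caps B=0 W=0
Move 8: W@(0,3) -> caps B=0 W=0
Move 9: B@(0,0) -> caps B=0 W=0
Move 10: W@(1,1) -> caps B=0 W=0
Move 11: B@(2,2) -> caps B=2 W=0
Move 12: W@(2,1) -> caps B=2 W=0

Answer: BWB.
.W.B
.WB.
B.B.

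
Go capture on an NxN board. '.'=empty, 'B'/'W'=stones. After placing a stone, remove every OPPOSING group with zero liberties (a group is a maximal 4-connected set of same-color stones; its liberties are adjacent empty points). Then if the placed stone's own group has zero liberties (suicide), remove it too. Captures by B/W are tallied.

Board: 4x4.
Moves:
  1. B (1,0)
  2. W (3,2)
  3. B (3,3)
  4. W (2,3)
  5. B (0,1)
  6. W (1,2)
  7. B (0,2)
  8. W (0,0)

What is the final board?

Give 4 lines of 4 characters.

Move 1: B@(1,0) -> caps B=0 W=0
Move 2: W@(3,2) -> caps B=0 W=0
Move 3: B@(3,3) -> caps B=0 W=0
Move 4: W@(2,3) -> caps B=0 W=1
Move 5: B@(0,1) -> caps B=0 W=1
Move 6: W@(1,2) -> caps B=0 W=1
Move 7: B@(0,2) -> caps B=0 W=1
Move 8: W@(0,0) -> caps B=0 W=1

Answer: .BB.
B.W.
...W
..W.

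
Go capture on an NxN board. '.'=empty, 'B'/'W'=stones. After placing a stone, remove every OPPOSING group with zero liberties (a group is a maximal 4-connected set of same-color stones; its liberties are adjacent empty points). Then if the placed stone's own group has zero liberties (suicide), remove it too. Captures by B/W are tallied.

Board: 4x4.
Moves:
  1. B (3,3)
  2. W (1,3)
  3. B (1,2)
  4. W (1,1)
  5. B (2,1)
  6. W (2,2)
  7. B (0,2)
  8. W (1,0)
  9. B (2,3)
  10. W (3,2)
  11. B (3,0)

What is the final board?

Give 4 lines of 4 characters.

Move 1: B@(3,3) -> caps B=0 W=0
Move 2: W@(1,3) -> caps B=0 W=0
Move 3: B@(1,2) -> caps B=0 W=0
Move 4: W@(1,1) -> caps B=0 W=0
Move 5: B@(2,1) -> caps B=0 W=0
Move 6: W@(2,2) -> caps B=0 W=0
Move 7: B@(0,2) -> caps B=0 W=0
Move 8: W@(1,0) -> caps B=0 W=0
Move 9: B@(2,3) -> caps B=0 W=0
Move 10: W@(3,2) -> caps B=0 W=2
Move 11: B@(3,0) -> caps B=0 W=2

Answer: ..B.
WWBW
.BW.
B.W.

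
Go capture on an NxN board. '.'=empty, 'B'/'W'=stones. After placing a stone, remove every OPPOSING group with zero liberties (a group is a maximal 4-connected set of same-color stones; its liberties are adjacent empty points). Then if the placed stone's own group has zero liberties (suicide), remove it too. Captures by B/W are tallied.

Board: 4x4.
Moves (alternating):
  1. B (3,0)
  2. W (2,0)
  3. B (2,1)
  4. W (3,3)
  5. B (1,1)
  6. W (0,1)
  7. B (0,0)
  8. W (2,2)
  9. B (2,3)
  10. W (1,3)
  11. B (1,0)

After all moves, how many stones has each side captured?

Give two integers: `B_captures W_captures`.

Move 1: B@(3,0) -> caps B=0 W=0
Move 2: W@(2,0) -> caps B=0 W=0
Move 3: B@(2,1) -> caps B=0 W=0
Move 4: W@(3,3) -> caps B=0 W=0
Move 5: B@(1,1) -> caps B=0 W=0
Move 6: W@(0,1) -> caps B=0 W=0
Move 7: B@(0,0) -> caps B=0 W=0
Move 8: W@(2,2) -> caps B=0 W=0
Move 9: B@(2,3) -> caps B=0 W=0
Move 10: W@(1,3) -> caps B=0 W=1
Move 11: B@(1,0) -> caps B=1 W=1

Answer: 1 1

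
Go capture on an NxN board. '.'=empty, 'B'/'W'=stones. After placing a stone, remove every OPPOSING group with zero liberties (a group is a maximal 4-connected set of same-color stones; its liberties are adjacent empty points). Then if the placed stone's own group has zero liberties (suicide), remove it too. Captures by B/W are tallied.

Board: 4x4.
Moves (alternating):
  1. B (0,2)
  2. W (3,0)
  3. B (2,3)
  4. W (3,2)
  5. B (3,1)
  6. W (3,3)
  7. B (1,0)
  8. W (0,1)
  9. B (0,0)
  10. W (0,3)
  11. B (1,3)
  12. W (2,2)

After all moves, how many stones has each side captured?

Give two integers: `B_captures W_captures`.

Answer: 1 0

Derivation:
Move 1: B@(0,2) -> caps B=0 W=0
Move 2: W@(3,0) -> caps B=0 W=0
Move 3: B@(2,3) -> caps B=0 W=0
Move 4: W@(3,2) -> caps B=0 W=0
Move 5: B@(3,1) -> caps B=0 W=0
Move 6: W@(3,3) -> caps B=0 W=0
Move 7: B@(1,0) -> caps B=0 W=0
Move 8: W@(0,1) -> caps B=0 W=0
Move 9: B@(0,0) -> caps B=0 W=0
Move 10: W@(0,3) -> caps B=0 W=0
Move 11: B@(1,3) -> caps B=1 W=0
Move 12: W@(2,2) -> caps B=1 W=0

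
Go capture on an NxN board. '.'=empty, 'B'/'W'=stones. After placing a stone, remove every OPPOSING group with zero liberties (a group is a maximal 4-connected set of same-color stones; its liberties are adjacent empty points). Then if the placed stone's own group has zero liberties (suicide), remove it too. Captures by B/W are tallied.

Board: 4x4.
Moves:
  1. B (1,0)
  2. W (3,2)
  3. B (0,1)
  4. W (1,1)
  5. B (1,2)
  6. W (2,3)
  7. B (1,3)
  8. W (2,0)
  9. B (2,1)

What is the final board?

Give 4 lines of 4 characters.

Move 1: B@(1,0) -> caps B=0 W=0
Move 2: W@(3,2) -> caps B=0 W=0
Move 3: B@(0,1) -> caps B=0 W=0
Move 4: W@(1,1) -> caps B=0 W=0
Move 5: B@(1,2) -> caps B=0 W=0
Move 6: W@(2,3) -> caps B=0 W=0
Move 7: B@(1,3) -> caps B=0 W=0
Move 8: W@(2,0) -> caps B=0 W=0
Move 9: B@(2,1) -> caps B=1 W=0

Answer: .B..
B.BB
WB.W
..W.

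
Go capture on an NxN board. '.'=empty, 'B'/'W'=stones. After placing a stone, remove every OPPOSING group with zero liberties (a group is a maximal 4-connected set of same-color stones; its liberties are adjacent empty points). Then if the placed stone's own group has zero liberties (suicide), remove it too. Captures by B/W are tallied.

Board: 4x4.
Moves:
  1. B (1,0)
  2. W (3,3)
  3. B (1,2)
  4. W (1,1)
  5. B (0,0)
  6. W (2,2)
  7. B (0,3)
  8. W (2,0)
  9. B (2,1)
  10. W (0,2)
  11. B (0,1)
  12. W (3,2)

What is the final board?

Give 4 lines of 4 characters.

Move 1: B@(1,0) -> caps B=0 W=0
Move 2: W@(3,3) -> caps B=0 W=0
Move 3: B@(1,2) -> caps B=0 W=0
Move 4: W@(1,1) -> caps B=0 W=0
Move 5: B@(0,0) -> caps B=0 W=0
Move 6: W@(2,2) -> caps B=0 W=0
Move 7: B@(0,3) -> caps B=0 W=0
Move 8: W@(2,0) -> caps B=0 W=0
Move 9: B@(2,1) -> caps B=0 W=0
Move 10: W@(0,2) -> caps B=0 W=0
Move 11: B@(0,1) -> caps B=2 W=0
Move 12: W@(3,2) -> caps B=2 W=0

Answer: BB.B
B.B.
WBW.
..WW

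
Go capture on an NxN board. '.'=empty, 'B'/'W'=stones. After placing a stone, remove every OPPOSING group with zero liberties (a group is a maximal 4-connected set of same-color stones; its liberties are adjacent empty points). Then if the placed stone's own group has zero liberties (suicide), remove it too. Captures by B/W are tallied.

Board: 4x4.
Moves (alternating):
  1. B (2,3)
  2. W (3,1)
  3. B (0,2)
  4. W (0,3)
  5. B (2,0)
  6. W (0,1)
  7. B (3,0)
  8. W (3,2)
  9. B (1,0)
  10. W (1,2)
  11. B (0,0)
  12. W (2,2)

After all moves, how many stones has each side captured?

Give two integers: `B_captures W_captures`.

Move 1: B@(2,3) -> caps B=0 W=0
Move 2: W@(3,1) -> caps B=0 W=0
Move 3: B@(0,2) -> caps B=0 W=0
Move 4: W@(0,3) -> caps B=0 W=0
Move 5: B@(2,0) -> caps B=0 W=0
Move 6: W@(0,1) -> caps B=0 W=0
Move 7: B@(3,0) -> caps B=0 W=0
Move 8: W@(3,2) -> caps B=0 W=0
Move 9: B@(1,0) -> caps B=0 W=0
Move 10: W@(1,2) -> caps B=0 W=1
Move 11: B@(0,0) -> caps B=0 W=1
Move 12: W@(2,2) -> caps B=0 W=1

Answer: 0 1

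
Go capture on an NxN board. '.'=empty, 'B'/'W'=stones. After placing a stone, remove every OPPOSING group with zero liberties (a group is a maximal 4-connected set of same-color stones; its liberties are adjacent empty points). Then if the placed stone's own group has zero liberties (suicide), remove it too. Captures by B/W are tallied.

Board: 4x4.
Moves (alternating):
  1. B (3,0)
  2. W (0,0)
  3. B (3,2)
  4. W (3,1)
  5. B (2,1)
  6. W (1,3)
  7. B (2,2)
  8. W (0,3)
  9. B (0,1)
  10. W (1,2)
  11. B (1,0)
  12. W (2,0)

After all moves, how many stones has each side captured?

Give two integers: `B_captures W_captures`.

Move 1: B@(3,0) -> caps B=0 W=0
Move 2: W@(0,0) -> caps B=0 W=0
Move 3: B@(3,2) -> caps B=0 W=0
Move 4: W@(3,1) -> caps B=0 W=0
Move 5: B@(2,1) -> caps B=1 W=0
Move 6: W@(1,3) -> caps B=1 W=0
Move 7: B@(2,2) -> caps B=1 W=0
Move 8: W@(0,3) -> caps B=1 W=0
Move 9: B@(0,1) -> caps B=1 W=0
Move 10: W@(1,2) -> caps B=1 W=0
Move 11: B@(1,0) -> caps B=2 W=0
Move 12: W@(2,0) -> caps B=2 W=0

Answer: 2 0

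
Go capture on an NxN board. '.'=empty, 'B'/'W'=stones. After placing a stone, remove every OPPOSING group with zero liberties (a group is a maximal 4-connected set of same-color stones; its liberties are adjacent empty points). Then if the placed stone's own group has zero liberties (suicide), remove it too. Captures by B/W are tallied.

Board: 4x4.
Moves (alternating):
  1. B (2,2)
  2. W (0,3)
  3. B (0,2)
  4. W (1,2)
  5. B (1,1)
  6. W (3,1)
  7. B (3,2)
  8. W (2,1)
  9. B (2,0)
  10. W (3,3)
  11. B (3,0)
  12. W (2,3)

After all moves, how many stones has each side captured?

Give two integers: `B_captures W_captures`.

Answer: 2 0

Derivation:
Move 1: B@(2,2) -> caps B=0 W=0
Move 2: W@(0,3) -> caps B=0 W=0
Move 3: B@(0,2) -> caps B=0 W=0
Move 4: W@(1,2) -> caps B=0 W=0
Move 5: B@(1,1) -> caps B=0 W=0
Move 6: W@(3,1) -> caps B=0 W=0
Move 7: B@(3,2) -> caps B=0 W=0
Move 8: W@(2,1) -> caps B=0 W=0
Move 9: B@(2,0) -> caps B=0 W=0
Move 10: W@(3,3) -> caps B=0 W=0
Move 11: B@(3,0) -> caps B=2 W=0
Move 12: W@(2,3) -> caps B=2 W=0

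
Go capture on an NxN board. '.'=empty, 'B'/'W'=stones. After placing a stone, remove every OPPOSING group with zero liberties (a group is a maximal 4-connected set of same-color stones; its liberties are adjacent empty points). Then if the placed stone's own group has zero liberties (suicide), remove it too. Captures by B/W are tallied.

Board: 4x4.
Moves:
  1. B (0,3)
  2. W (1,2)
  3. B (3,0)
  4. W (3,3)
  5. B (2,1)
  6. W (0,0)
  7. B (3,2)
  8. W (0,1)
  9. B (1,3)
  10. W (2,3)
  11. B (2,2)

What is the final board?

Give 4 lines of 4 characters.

Move 1: B@(0,3) -> caps B=0 W=0
Move 2: W@(1,2) -> caps B=0 W=0
Move 3: B@(3,0) -> caps B=0 W=0
Move 4: W@(3,3) -> caps B=0 W=0
Move 5: B@(2,1) -> caps B=0 W=0
Move 6: W@(0,0) -> caps B=0 W=0
Move 7: B@(3,2) -> caps B=0 W=0
Move 8: W@(0,1) -> caps B=0 W=0
Move 9: B@(1,3) -> caps B=0 W=0
Move 10: W@(2,3) -> caps B=0 W=0
Move 11: B@(2,2) -> caps B=2 W=0

Answer: WW.B
..WB
.BB.
B.B.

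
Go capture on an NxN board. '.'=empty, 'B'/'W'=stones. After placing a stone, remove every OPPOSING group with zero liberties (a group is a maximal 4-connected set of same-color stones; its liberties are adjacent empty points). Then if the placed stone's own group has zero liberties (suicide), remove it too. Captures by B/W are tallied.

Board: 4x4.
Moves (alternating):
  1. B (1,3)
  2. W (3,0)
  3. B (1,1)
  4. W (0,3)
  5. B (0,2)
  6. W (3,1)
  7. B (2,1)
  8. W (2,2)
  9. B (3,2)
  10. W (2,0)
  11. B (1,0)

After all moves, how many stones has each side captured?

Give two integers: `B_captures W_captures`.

Move 1: B@(1,3) -> caps B=0 W=0
Move 2: W@(3,0) -> caps B=0 W=0
Move 3: B@(1,1) -> caps B=0 W=0
Move 4: W@(0,3) -> caps B=0 W=0
Move 5: B@(0,2) -> caps B=1 W=0
Move 6: W@(3,1) -> caps B=1 W=0
Move 7: B@(2,1) -> caps B=1 W=0
Move 8: W@(2,2) -> caps B=1 W=0
Move 9: B@(3,2) -> caps B=1 W=0
Move 10: W@(2,0) -> caps B=1 W=0
Move 11: B@(1,0) -> caps B=4 W=0

Answer: 4 0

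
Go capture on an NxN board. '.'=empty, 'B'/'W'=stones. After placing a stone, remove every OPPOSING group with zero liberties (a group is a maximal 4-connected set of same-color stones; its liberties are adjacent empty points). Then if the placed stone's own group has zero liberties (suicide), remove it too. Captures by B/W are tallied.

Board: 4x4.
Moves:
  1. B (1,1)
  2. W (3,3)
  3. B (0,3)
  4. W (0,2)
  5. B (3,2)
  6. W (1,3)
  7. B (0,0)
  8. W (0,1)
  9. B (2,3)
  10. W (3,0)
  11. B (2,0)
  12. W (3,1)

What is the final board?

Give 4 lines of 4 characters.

Answer: BWW.
.B.W
B..B
WWB.

Derivation:
Move 1: B@(1,1) -> caps B=0 W=0
Move 2: W@(3,3) -> caps B=0 W=0
Move 3: B@(0,3) -> caps B=0 W=0
Move 4: W@(0,2) -> caps B=0 W=0
Move 5: B@(3,2) -> caps B=0 W=0
Move 6: W@(1,3) -> caps B=0 W=1
Move 7: B@(0,0) -> caps B=0 W=1
Move 8: W@(0,1) -> caps B=0 W=1
Move 9: B@(2,3) -> caps B=1 W=1
Move 10: W@(3,0) -> caps B=1 W=1
Move 11: B@(2,0) -> caps B=1 W=1
Move 12: W@(3,1) -> caps B=1 W=1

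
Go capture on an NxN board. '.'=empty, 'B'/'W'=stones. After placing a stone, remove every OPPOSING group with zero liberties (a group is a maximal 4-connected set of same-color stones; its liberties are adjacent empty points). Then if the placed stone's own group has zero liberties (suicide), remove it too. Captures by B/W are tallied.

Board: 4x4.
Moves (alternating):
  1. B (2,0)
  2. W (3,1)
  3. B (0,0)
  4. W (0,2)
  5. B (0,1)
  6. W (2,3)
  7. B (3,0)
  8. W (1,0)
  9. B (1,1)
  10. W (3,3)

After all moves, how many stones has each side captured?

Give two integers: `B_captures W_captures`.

Move 1: B@(2,0) -> caps B=0 W=0
Move 2: W@(3,1) -> caps B=0 W=0
Move 3: B@(0,0) -> caps B=0 W=0
Move 4: W@(0,2) -> caps B=0 W=0
Move 5: B@(0,1) -> caps B=0 W=0
Move 6: W@(2,3) -> caps B=0 W=0
Move 7: B@(3,0) -> caps B=0 W=0
Move 8: W@(1,0) -> caps B=0 W=0
Move 9: B@(1,1) -> caps B=1 W=0
Move 10: W@(3,3) -> caps B=1 W=0

Answer: 1 0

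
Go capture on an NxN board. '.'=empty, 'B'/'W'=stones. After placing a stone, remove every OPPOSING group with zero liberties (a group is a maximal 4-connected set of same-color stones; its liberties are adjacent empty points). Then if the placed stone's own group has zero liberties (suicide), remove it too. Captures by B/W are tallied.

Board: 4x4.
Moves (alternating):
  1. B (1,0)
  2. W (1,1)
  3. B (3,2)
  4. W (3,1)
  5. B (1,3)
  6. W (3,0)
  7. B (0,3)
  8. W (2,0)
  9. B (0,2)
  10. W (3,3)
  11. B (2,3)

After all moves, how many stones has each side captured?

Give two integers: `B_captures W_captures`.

Move 1: B@(1,0) -> caps B=0 W=0
Move 2: W@(1,1) -> caps B=0 W=0
Move 3: B@(3,2) -> caps B=0 W=0
Move 4: W@(3,1) -> caps B=0 W=0
Move 5: B@(1,3) -> caps B=0 W=0
Move 6: W@(3,0) -> caps B=0 W=0
Move 7: B@(0,3) -> caps B=0 W=0
Move 8: W@(2,0) -> caps B=0 W=0
Move 9: B@(0,2) -> caps B=0 W=0
Move 10: W@(3,3) -> caps B=0 W=0
Move 11: B@(2,3) -> caps B=1 W=0

Answer: 1 0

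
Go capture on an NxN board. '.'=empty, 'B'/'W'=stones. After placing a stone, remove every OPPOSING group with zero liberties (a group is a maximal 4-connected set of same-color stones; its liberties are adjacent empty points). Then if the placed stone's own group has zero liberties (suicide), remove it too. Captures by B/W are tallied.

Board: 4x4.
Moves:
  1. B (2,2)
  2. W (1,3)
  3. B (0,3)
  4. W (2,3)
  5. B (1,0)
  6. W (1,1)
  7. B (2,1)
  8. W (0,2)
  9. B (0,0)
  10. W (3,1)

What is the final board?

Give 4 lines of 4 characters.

Answer: B.W.
BW.W
.BBW
.W..

Derivation:
Move 1: B@(2,2) -> caps B=0 W=0
Move 2: W@(1,3) -> caps B=0 W=0
Move 3: B@(0,3) -> caps B=0 W=0
Move 4: W@(2,3) -> caps B=0 W=0
Move 5: B@(1,0) -> caps B=0 W=0
Move 6: W@(1,1) -> caps B=0 W=0
Move 7: B@(2,1) -> caps B=0 W=0
Move 8: W@(0,2) -> caps B=0 W=1
Move 9: B@(0,0) -> caps B=0 W=1
Move 10: W@(3,1) -> caps B=0 W=1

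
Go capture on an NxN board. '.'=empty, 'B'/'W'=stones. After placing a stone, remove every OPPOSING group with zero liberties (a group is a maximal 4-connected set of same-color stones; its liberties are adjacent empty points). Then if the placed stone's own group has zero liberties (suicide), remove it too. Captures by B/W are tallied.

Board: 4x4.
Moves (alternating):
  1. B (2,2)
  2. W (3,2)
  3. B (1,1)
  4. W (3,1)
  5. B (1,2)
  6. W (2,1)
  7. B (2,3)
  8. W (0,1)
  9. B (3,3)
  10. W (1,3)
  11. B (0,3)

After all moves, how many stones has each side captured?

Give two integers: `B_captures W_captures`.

Move 1: B@(2,2) -> caps B=0 W=0
Move 2: W@(3,2) -> caps B=0 W=0
Move 3: B@(1,1) -> caps B=0 W=0
Move 4: W@(3,1) -> caps B=0 W=0
Move 5: B@(1,2) -> caps B=0 W=0
Move 6: W@(2,1) -> caps B=0 W=0
Move 7: B@(2,3) -> caps B=0 W=0
Move 8: W@(0,1) -> caps B=0 W=0
Move 9: B@(3,3) -> caps B=0 W=0
Move 10: W@(1,3) -> caps B=0 W=0
Move 11: B@(0,3) -> caps B=1 W=0

Answer: 1 0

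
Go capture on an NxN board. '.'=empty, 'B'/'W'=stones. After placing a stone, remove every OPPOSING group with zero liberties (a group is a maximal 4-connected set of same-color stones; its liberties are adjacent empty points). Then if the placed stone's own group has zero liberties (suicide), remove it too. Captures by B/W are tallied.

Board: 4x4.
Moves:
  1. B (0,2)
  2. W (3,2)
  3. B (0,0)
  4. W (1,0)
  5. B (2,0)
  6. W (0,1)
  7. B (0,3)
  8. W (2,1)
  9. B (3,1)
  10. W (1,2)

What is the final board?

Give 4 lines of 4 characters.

Move 1: B@(0,2) -> caps B=0 W=0
Move 2: W@(3,2) -> caps B=0 W=0
Move 3: B@(0,0) -> caps B=0 W=0
Move 4: W@(1,0) -> caps B=0 W=0
Move 5: B@(2,0) -> caps B=0 W=0
Move 6: W@(0,1) -> caps B=0 W=1
Move 7: B@(0,3) -> caps B=0 W=1
Move 8: W@(2,1) -> caps B=0 W=1
Move 9: B@(3,1) -> caps B=0 W=1
Move 10: W@(1,2) -> caps B=0 W=1

Answer: .WBB
W.W.
BW..
.BW.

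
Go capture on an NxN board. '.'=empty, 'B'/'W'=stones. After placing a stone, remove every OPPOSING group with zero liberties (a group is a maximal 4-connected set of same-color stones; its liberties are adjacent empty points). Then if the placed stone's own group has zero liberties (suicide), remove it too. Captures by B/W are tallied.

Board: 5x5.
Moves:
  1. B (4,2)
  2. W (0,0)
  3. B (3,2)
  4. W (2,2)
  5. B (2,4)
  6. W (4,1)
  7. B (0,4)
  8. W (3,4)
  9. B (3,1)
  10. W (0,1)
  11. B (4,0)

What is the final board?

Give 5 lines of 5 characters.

Move 1: B@(4,2) -> caps B=0 W=0
Move 2: W@(0,0) -> caps B=0 W=0
Move 3: B@(3,2) -> caps B=0 W=0
Move 4: W@(2,2) -> caps B=0 W=0
Move 5: B@(2,4) -> caps B=0 W=0
Move 6: W@(4,1) -> caps B=0 W=0
Move 7: B@(0,4) -> caps B=0 W=0
Move 8: W@(3,4) -> caps B=0 W=0
Move 9: B@(3,1) -> caps B=0 W=0
Move 10: W@(0,1) -> caps B=0 W=0
Move 11: B@(4,0) -> caps B=1 W=0

Answer: WW..B
.....
..W.B
.BB.W
B.B..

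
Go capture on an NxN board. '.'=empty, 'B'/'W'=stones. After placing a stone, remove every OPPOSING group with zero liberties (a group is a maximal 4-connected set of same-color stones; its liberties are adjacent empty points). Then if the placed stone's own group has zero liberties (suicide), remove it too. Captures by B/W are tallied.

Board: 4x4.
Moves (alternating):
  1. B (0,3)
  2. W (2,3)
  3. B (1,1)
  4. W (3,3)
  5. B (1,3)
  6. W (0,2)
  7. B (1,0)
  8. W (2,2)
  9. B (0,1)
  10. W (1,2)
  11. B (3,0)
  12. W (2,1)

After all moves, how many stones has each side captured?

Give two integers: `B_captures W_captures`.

Answer: 0 2

Derivation:
Move 1: B@(0,3) -> caps B=0 W=0
Move 2: W@(2,3) -> caps B=0 W=0
Move 3: B@(1,1) -> caps B=0 W=0
Move 4: W@(3,3) -> caps B=0 W=0
Move 5: B@(1,3) -> caps B=0 W=0
Move 6: W@(0,2) -> caps B=0 W=0
Move 7: B@(1,0) -> caps B=0 W=0
Move 8: W@(2,2) -> caps B=0 W=0
Move 9: B@(0,1) -> caps B=0 W=0
Move 10: W@(1,2) -> caps B=0 W=2
Move 11: B@(3,0) -> caps B=0 W=2
Move 12: W@(2,1) -> caps B=0 W=2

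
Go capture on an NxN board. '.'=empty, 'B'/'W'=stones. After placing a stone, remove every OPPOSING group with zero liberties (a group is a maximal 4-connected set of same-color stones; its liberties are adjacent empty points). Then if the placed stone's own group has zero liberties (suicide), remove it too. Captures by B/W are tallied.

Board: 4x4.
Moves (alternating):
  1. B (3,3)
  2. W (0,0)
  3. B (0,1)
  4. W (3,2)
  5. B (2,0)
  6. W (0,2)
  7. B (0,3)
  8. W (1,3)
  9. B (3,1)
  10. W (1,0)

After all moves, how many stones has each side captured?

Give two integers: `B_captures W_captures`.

Move 1: B@(3,3) -> caps B=0 W=0
Move 2: W@(0,0) -> caps B=0 W=0
Move 3: B@(0,1) -> caps B=0 W=0
Move 4: W@(3,2) -> caps B=0 W=0
Move 5: B@(2,0) -> caps B=0 W=0
Move 6: W@(0,2) -> caps B=0 W=0
Move 7: B@(0,3) -> caps B=0 W=0
Move 8: W@(1,3) -> caps B=0 W=1
Move 9: B@(3,1) -> caps B=0 W=1
Move 10: W@(1,0) -> caps B=0 W=1

Answer: 0 1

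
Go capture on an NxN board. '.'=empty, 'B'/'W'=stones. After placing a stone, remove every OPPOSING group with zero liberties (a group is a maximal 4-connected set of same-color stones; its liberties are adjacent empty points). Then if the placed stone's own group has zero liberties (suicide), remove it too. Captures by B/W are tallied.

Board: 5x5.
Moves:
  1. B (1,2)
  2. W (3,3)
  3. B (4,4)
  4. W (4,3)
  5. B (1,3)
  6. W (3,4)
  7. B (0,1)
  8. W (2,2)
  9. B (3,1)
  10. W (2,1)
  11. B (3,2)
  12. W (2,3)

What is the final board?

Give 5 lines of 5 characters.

Answer: .B...
..BB.
.WWW.
.BBWW
...W.

Derivation:
Move 1: B@(1,2) -> caps B=0 W=0
Move 2: W@(3,3) -> caps B=0 W=0
Move 3: B@(4,4) -> caps B=0 W=0
Move 4: W@(4,3) -> caps B=0 W=0
Move 5: B@(1,3) -> caps B=0 W=0
Move 6: W@(3,4) -> caps B=0 W=1
Move 7: B@(0,1) -> caps B=0 W=1
Move 8: W@(2,2) -> caps B=0 W=1
Move 9: B@(3,1) -> caps B=0 W=1
Move 10: W@(2,1) -> caps B=0 W=1
Move 11: B@(3,2) -> caps B=0 W=1
Move 12: W@(2,3) -> caps B=0 W=1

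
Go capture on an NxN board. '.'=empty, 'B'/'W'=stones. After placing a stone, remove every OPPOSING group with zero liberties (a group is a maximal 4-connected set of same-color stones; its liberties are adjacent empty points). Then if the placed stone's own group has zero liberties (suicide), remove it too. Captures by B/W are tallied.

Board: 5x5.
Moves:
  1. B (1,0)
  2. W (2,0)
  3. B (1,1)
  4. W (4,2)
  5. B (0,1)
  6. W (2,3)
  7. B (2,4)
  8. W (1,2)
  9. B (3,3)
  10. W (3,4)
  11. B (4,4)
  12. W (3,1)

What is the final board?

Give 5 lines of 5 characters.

Move 1: B@(1,0) -> caps B=0 W=0
Move 2: W@(2,0) -> caps B=0 W=0
Move 3: B@(1,1) -> caps B=0 W=0
Move 4: W@(4,2) -> caps B=0 W=0
Move 5: B@(0,1) -> caps B=0 W=0
Move 6: W@(2,3) -> caps B=0 W=0
Move 7: B@(2,4) -> caps B=0 W=0
Move 8: W@(1,2) -> caps B=0 W=0
Move 9: B@(3,3) -> caps B=0 W=0
Move 10: W@(3,4) -> caps B=0 W=0
Move 11: B@(4,4) -> caps B=1 W=0
Move 12: W@(3,1) -> caps B=1 W=0

Answer: .B...
BBW..
W..WB
.W.B.
..W.B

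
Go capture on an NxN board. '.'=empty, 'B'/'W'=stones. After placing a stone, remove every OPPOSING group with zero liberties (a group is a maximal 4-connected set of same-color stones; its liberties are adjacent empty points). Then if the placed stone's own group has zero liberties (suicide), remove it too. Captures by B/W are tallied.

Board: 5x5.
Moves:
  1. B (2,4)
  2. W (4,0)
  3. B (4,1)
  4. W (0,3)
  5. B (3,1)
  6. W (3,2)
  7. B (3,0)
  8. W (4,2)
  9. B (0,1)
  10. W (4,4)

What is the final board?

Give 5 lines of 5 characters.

Move 1: B@(2,4) -> caps B=0 W=0
Move 2: W@(4,0) -> caps B=0 W=0
Move 3: B@(4,1) -> caps B=0 W=0
Move 4: W@(0,3) -> caps B=0 W=0
Move 5: B@(3,1) -> caps B=0 W=0
Move 6: W@(3,2) -> caps B=0 W=0
Move 7: B@(3,0) -> caps B=1 W=0
Move 8: W@(4,2) -> caps B=1 W=0
Move 9: B@(0,1) -> caps B=1 W=0
Move 10: W@(4,4) -> caps B=1 W=0

Answer: .B.W.
.....
....B
BBW..
.BW.W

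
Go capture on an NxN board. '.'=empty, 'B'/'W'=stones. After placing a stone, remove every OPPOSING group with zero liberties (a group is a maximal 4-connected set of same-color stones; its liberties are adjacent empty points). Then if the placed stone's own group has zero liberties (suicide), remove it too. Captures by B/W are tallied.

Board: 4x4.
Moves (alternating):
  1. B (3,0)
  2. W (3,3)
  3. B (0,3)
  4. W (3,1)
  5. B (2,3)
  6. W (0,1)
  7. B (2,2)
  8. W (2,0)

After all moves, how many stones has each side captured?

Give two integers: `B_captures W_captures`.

Answer: 0 1

Derivation:
Move 1: B@(3,0) -> caps B=0 W=0
Move 2: W@(3,3) -> caps B=0 W=0
Move 3: B@(0,3) -> caps B=0 W=0
Move 4: W@(3,1) -> caps B=0 W=0
Move 5: B@(2,3) -> caps B=0 W=0
Move 6: W@(0,1) -> caps B=0 W=0
Move 7: B@(2,2) -> caps B=0 W=0
Move 8: W@(2,0) -> caps B=0 W=1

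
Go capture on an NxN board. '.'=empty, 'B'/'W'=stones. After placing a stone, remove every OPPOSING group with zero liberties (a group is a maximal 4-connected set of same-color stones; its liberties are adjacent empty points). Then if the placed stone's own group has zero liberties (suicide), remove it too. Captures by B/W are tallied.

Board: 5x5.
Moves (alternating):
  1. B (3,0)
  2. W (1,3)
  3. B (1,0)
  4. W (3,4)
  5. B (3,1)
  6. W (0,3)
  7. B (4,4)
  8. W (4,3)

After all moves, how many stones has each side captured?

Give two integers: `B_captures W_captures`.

Move 1: B@(3,0) -> caps B=0 W=0
Move 2: W@(1,3) -> caps B=0 W=0
Move 3: B@(1,0) -> caps B=0 W=0
Move 4: W@(3,4) -> caps B=0 W=0
Move 5: B@(3,1) -> caps B=0 W=0
Move 6: W@(0,3) -> caps B=0 W=0
Move 7: B@(4,4) -> caps B=0 W=0
Move 8: W@(4,3) -> caps B=0 W=1

Answer: 0 1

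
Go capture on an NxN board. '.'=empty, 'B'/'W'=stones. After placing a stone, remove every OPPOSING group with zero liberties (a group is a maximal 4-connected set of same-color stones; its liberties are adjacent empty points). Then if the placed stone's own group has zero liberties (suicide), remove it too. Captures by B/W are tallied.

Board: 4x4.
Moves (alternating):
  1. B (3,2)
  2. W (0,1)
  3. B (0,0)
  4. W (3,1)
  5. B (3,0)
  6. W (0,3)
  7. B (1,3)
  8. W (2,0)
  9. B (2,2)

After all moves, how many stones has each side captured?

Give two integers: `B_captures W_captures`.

Move 1: B@(3,2) -> caps B=0 W=0
Move 2: W@(0,1) -> caps B=0 W=0
Move 3: B@(0,0) -> caps B=0 W=0
Move 4: W@(3,1) -> caps B=0 W=0
Move 5: B@(3,0) -> caps B=0 W=0
Move 6: W@(0,3) -> caps B=0 W=0
Move 7: B@(1,3) -> caps B=0 W=0
Move 8: W@(2,0) -> caps B=0 W=1
Move 9: B@(2,2) -> caps B=0 W=1

Answer: 0 1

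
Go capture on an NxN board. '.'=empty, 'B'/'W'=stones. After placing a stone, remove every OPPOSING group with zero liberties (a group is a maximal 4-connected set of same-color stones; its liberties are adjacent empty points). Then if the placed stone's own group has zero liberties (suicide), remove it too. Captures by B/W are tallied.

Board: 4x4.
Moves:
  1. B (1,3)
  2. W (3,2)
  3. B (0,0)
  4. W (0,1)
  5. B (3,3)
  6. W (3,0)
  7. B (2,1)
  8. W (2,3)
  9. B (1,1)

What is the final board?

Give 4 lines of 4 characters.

Answer: BW..
.B.B
.B.W
W.W.

Derivation:
Move 1: B@(1,3) -> caps B=0 W=0
Move 2: W@(3,2) -> caps B=0 W=0
Move 3: B@(0,0) -> caps B=0 W=0
Move 4: W@(0,1) -> caps B=0 W=0
Move 5: B@(3,3) -> caps B=0 W=0
Move 6: W@(3,0) -> caps B=0 W=0
Move 7: B@(2,1) -> caps B=0 W=0
Move 8: W@(2,3) -> caps B=0 W=1
Move 9: B@(1,1) -> caps B=0 W=1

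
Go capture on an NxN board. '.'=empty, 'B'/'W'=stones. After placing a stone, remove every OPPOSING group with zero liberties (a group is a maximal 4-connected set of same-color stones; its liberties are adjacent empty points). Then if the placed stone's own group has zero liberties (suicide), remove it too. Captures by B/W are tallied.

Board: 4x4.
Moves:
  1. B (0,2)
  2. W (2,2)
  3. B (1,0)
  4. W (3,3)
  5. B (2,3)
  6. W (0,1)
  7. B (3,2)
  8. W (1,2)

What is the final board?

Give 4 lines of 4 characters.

Answer: .WB.
B.W.
..WB
..B.

Derivation:
Move 1: B@(0,2) -> caps B=0 W=0
Move 2: W@(2,2) -> caps B=0 W=0
Move 3: B@(1,0) -> caps B=0 W=0
Move 4: W@(3,3) -> caps B=0 W=0
Move 5: B@(2,3) -> caps B=0 W=0
Move 6: W@(0,1) -> caps B=0 W=0
Move 7: B@(3,2) -> caps B=1 W=0
Move 8: W@(1,2) -> caps B=1 W=0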